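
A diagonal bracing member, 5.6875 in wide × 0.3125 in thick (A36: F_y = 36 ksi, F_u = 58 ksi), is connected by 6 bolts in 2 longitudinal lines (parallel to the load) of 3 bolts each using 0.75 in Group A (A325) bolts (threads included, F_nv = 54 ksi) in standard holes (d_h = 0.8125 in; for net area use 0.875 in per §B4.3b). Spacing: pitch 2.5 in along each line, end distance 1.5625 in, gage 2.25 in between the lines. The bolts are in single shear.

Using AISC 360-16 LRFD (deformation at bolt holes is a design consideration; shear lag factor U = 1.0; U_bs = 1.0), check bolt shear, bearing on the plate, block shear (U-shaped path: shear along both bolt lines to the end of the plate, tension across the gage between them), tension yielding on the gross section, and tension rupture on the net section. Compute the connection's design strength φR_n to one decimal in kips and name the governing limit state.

53.5 kips (net-section rupture governs)

Bolt shear: A_b = π(0.75)²/4 = 0.44179 in². φR_n = 0.75 × 54 × 0.44179 × 6 × 1 = 107.4 kips.
Bearing (0.3125 in plate, F_u = 58 ksi): end bolts L_c = 1.5625 − 0.8125/2 = 1.15625, R_n = min(1.2×1.15625×0.3125×58, 2.4×0.75×0.3125×58) = 25.148 kips/bolt; interior L_c = 2.5 − 0.8125 = 1.6875, R_n = 32.625 kips/bolt. φR_n = 0.75 × (2×25.148 + 4×32.625) = 135.6 kips.
Block shear: shear path 2×[1.5625+2×2.5] = 2×6.5625 in, A_gv = 4.1016, A_nv = 2×(6.5625 − 2.5×0.875)×0.3125 = 2.7344 in²; tension across gage: (2.25 − 1×0.875)×0.3125 = 0.42969 in². R_n = min(0.6×58×2.7344, 0.6×36×4.1016) + 1.0×58×0.42969 = min(95.157, 88.595) + 24.922 = 113.52 kips. φR_n = 0.75 × 113.52 = 85.1 kips.
Tension yield (gross): A_g = 5.6875×0.3125 = 1.7773 in². φR_n = 0.90 × 36 × 1.7773 = 57.6 kips.
Tension rupture (net): A_n = (5.6875 − 2×0.875)×0.3125 = 1.2305 in² (U = 1.0, A_e = A_n). φR_n = 0.75 × 58 × 1.2305 = 53.5 kips.
Governing: min(107.4, 135.6, 85.1, 57.6, 53.5) = 53.5 kips → net-section rupture.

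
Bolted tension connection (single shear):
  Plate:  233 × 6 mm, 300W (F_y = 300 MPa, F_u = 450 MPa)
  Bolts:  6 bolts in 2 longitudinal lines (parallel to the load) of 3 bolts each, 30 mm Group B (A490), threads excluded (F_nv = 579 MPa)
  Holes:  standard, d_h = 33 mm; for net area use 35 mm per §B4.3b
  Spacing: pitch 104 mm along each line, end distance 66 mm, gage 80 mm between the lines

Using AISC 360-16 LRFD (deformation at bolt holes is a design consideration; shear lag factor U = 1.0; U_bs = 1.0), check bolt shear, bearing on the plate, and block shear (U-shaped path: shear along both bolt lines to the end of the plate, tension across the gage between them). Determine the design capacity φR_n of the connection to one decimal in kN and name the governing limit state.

535.0 kN (block shear governs)

Bolt shear: A_b = π(30)²/4 = 706.86 mm². φR_n = 0.75 × 579 × 706.86 × 6 × 1 = 1841.7 kN.
Bearing (6 mm plate, F_u = 450 MPa): end bolts L_c = 66 − 33/2 = 49.5, R_n = min(1.2×49.5×6×450, 2.4×30×6×450) = 160.38 kN/bolt; interior L_c = 104 − 33 = 71, R_n = 194.4 kN/bolt. φR_n = 0.75 × (2×160.38 + 4×194.4) = 823.8 kN.
Block shear: shear path 2×[66+2×104] = 2×274 mm, A_gv = 3288, A_nv = 2×(274 − 2.5×35)×6 = 2238 mm²; tension across gage: (80 − 1×35)×6 = 270 mm². R_n = min(0.6×450×2238, 0.6×300×3288) + 1.0×450×270 = min(604.26, 591.84) + 121.5 = 713.34 kN. φR_n = 0.75 × 713.34 = 535.0 kN.
Governing: min(1841.7, 823.8, 535.0) = 535.0 kN → block shear.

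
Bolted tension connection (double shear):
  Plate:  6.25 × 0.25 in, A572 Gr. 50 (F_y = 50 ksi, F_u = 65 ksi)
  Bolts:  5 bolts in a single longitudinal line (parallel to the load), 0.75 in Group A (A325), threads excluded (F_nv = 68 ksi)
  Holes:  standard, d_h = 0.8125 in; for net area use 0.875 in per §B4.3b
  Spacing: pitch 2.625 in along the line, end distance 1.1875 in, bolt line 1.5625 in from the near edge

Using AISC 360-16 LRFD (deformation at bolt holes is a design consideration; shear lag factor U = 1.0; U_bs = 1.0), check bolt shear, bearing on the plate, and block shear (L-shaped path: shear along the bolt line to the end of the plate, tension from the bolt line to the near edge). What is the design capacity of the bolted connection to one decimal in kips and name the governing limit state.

Bolt shear: A_b = π(0.75)²/4 = 0.44179 in². φR_n = 0.75 × 68 × 0.44179 × 5 × 2 = 225.3 kips.
Bearing (0.25 in plate, F_u = 65 ksi): end bolts L_c = 1.1875 − 0.8125/2 = 0.78125, R_n = min(1.2×0.78125×0.25×65, 2.4×0.75×0.25×65) = 15.234 kips/bolt; interior L_c = 2.625 − 0.8125 = 1.8125, R_n = 29.25 kips/bolt. φR_n = 0.75 × (1×15.234 + 4×29.25) = 99.2 kips.
Block shear: shear path 1×[1.1875+4×2.625] = 1×11.6875 in, A_gv = 2.9219, A_nv = 1×(11.6875 − 4.5×0.875)×0.25 = 1.9375 in²; tension to near edge: (1.5625 − 0.5×0.875)×0.25 = 0.28125 in². R_n = min(0.6×65×1.9375, 0.6×50×2.9219) + 1.0×65×0.28125 = min(75.563, 87.657) + 18.281 = 93.844 kips. φR_n = 0.75 × 93.844 = 70.4 kips.
Governing: min(225.3, 99.2, 70.4) = 70.4 kips → block shear.

70.4 kips (block shear governs)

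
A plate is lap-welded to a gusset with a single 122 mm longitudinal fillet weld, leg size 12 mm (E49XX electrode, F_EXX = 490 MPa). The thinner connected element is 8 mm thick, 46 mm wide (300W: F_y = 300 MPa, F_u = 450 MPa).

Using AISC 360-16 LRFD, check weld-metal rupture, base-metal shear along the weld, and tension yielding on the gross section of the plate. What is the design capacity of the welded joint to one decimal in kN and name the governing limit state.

Weld metal: throat = 0.707×12 = 8.484 mm, L = 122 mm. φR_n = 0.75 × 0.6 × 490 × 8.484 × 122 = 228.2 kN.
Base metal shear (8 mm plate): yield φR_n = 1.0×0.6×300×8×122 = 175.7 kN; rupture φR_n = 0.75×0.6×450×8×122 = 197.6 kN; take 175.7 kN (yield).
Tension yield (gross): A_g = 46×8 = 368 mm². φR_n = 0.90 × 300 × 368 = 99.4 kN.
Governing: min(228.2, 175.7, 99.4) = 99.4 kN → gross-section yield.

99.4 kN (gross-section yield governs)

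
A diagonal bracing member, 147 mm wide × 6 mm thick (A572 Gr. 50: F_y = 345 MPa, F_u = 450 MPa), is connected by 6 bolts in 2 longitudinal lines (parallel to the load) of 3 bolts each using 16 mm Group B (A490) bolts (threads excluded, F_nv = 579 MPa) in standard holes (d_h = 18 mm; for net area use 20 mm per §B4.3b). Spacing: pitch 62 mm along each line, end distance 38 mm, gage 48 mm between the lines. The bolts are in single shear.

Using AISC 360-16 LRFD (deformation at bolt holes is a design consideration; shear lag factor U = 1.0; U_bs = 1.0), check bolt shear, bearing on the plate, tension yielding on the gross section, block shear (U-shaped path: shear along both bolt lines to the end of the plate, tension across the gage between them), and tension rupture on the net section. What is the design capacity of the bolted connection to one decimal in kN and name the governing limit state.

216.7 kN (net-section rupture governs)

Bolt shear: A_b = π(16)²/4 = 201.06 mm². φR_n = 0.75 × 579 × 201.06 × 6 × 1 = 523.9 kN.
Bearing (6 mm plate, F_u = 450 MPa): end bolts L_c = 38 − 18/2 = 29, R_n = min(1.2×29×6×450, 2.4×16×6×450) = 93.96 kN/bolt; interior L_c = 62 − 18 = 44, R_n = 103.68 kN/bolt. φR_n = 0.75 × (2×93.96 + 4×103.68) = 452.0 kN.
Tension yield (gross): A_g = 147×6 = 882 mm². φR_n = 0.90 × 345 × 882 = 273.9 kN.
Block shear: shear path 2×[38+2×62] = 2×162 mm, A_gv = 1944, A_nv = 2×(162 − 2.5×20)×6 = 1344 mm²; tension across gage: (48 − 1×20)×6 = 168 mm². R_n = min(0.6×450×1344, 0.6×345×1944) + 1.0×450×168 = min(362.88, 402.41) + 75.6 = 438.48 kN. φR_n = 0.75 × 438.48 = 328.9 kN.
Tension rupture (net): A_n = (147 − 2×20)×6 = 642 mm² (U = 1.0, A_e = A_n). φR_n = 0.75 × 450 × 642 = 216.7 kN.
Governing: min(523.9, 452.0, 273.9, 328.9, 216.7) = 216.7 kN → net-section rupture.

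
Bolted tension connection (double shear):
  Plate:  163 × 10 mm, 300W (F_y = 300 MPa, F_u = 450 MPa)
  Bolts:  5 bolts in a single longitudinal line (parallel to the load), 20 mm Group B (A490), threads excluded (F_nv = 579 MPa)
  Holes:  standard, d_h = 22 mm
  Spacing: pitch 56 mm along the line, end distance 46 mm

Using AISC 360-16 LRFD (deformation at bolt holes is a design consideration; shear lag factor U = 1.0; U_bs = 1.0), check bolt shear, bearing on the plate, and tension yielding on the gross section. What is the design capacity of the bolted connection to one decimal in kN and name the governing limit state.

440.1 kN (gross-section yield governs)

Bolt shear: A_b = π(20)²/4 = 314.16 mm². φR_n = 0.75 × 579 × 314.16 × 5 × 2 = 1364.2 kN.
Bearing (10 mm plate, F_u = 450 MPa): end bolts L_c = 46 − 22/2 = 35, R_n = min(1.2×35×10×450, 2.4×20×10×450) = 189 kN/bolt; interior L_c = 56 − 22 = 34, R_n = 183.6 kN/bolt. φR_n = 0.75 × (1×189 + 4×183.6) = 692.6 kN.
Tension yield (gross): A_g = 163×10 = 1630 mm². φR_n = 0.90 × 300 × 1630 = 440.1 kN.
Governing: min(1364.2, 692.6, 440.1) = 440.1 kN → gross-section yield.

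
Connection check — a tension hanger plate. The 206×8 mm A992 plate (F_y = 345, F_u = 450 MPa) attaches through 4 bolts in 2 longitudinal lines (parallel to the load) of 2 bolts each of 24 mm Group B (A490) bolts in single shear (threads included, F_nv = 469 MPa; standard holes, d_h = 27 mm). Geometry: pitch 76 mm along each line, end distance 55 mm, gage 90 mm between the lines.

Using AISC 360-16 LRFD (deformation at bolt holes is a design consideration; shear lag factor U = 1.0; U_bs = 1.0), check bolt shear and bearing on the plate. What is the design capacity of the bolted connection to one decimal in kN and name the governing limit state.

580.0 kN (bearing governs)

Bolt shear: A_b = π(24)²/4 = 452.39 mm². φR_n = 0.75 × 469 × 452.39 × 4 × 1 = 636.5 kN.
Bearing (8 mm plate, F_u = 450 MPa): end bolts L_c = 55 − 27/2 = 41.5, R_n = min(1.2×41.5×8×450, 2.4×24×8×450) = 179.28 kN/bolt; interior L_c = 76 − 27 = 49, R_n = 207.36 kN/bolt. φR_n = 0.75 × (2×179.28 + 2×207.36) = 580.0 kN.
Governing: min(636.5, 580.0) = 580.0 kN → bearing.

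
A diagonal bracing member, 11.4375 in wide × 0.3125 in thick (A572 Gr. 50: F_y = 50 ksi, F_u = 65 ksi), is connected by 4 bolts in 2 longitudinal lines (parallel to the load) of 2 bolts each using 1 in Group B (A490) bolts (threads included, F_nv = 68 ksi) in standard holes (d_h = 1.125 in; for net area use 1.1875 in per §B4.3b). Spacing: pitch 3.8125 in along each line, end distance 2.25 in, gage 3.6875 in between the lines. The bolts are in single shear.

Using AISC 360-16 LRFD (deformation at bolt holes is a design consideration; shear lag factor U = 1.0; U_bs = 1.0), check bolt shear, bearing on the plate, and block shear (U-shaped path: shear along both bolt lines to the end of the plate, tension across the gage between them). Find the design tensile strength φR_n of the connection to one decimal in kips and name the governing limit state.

116.4 kips (block shear governs)

Bolt shear: A_b = π(1)²/4 = 0.7854 in². φR_n = 0.75 × 68 × 0.7854 × 4 × 1 = 160.2 kips.
Bearing (0.3125 in plate, F_u = 65 ksi): end bolts L_c = 2.25 − 1.125/2 = 1.6875, R_n = min(1.2×1.6875×0.3125×65, 2.4×1×0.3125×65) = 41.133 kips/bolt; interior L_c = 3.8125 − 1.125 = 2.6875, R_n = 48.75 kips/bolt. φR_n = 0.75 × (2×41.133 + 2×48.75) = 134.8 kips.
Block shear: shear path 2×[2.25+1×3.8125] = 2×6.0625 in, A_gv = 3.7891, A_nv = 2×(6.0625 − 1.5×1.1875)×0.3125 = 2.6758 in²; tension across gage: (3.6875 − 1×1.1875)×0.3125 = 0.78125 in². R_n = min(0.6×65×2.6758, 0.6×50×3.7891) + 1.0×65×0.78125 = min(104.36, 113.67) + 50.781 = 155.14 kips. φR_n = 0.75 × 155.14 = 116.4 kips.
Governing: min(160.2, 134.8, 116.4) = 116.4 kips → block shear.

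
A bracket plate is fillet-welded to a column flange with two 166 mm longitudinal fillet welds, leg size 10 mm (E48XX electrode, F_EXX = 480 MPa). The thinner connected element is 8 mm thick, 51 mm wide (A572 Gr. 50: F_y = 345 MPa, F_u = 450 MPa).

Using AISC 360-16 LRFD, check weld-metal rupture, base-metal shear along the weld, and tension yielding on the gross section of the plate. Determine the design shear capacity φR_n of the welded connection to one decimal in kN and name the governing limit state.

126.7 kN (gross-section yield governs)

Weld metal: throat = 0.707×10 = 7.07 mm, L = 2×166 = 332 mm. φR_n = 0.75 × 0.6 × 480 × 7.07 × 332 = 507.0 kN.
Base metal shear (8 mm plate): yield φR_n = 1.0×0.6×345×8×332 = 549.8 kN; rupture φR_n = 0.75×0.6×450×8×332 = 537.8 kN; take 537.8 kN (rupture).
Tension yield (gross): A_g = 51×8 = 408 mm². φR_n = 0.90 × 345 × 408 = 126.7 kN.
Governing: min(507.0, 537.8, 126.7) = 126.7 kN → gross-section yield.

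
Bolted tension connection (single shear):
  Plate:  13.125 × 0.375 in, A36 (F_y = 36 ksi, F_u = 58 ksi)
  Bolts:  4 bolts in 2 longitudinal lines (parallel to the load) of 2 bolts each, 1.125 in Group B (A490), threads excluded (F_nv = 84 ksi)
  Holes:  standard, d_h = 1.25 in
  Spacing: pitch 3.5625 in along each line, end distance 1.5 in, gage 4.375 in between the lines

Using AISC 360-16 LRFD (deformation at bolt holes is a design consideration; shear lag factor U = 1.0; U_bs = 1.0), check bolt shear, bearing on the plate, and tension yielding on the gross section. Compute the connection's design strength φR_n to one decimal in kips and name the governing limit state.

Bolt shear: A_b = π(1.125)²/4 = 0.99402 in². φR_n = 0.75 × 84 × 0.99402 × 4 × 1 = 250.5 kips.
Bearing (0.375 in plate, F_u = 58 ksi): end bolts L_c = 1.5 − 1.25/2 = 0.875, R_n = min(1.2×0.875×0.375×58, 2.4×1.125×0.375×58) = 22.838 kips/bolt; interior L_c = 3.5625 − 1.25 = 2.3125, R_n = 58.725 kips/bolt. φR_n = 0.75 × (2×22.838 + 2×58.725) = 122.3 kips.
Tension yield (gross): A_g = 13.125×0.375 = 4.9219 in². φR_n = 0.90 × 36 × 4.9219 = 159.5 kips.
Governing: min(250.5, 122.3, 159.5) = 122.3 kips → bearing.

122.3 kips (bearing governs)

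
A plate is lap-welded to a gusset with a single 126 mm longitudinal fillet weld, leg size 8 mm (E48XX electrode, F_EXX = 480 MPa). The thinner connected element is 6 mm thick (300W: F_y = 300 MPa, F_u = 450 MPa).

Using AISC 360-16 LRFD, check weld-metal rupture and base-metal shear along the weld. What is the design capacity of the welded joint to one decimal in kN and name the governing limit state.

Weld metal: throat = 0.707×8 = 5.656 mm, L = 126 mm. φR_n = 0.75 × 0.6 × 480 × 5.656 × 126 = 153.9 kN.
Base metal shear (6 mm plate): yield φR_n = 1.0×0.6×300×6×126 = 136.1 kN; rupture φR_n = 0.75×0.6×450×6×126 = 153.1 kN; take 136.1 kN (yield).
Governing: min(153.9, 136.1) = 136.1 kN → base-metal shear.

136.1 kN (base-metal shear governs)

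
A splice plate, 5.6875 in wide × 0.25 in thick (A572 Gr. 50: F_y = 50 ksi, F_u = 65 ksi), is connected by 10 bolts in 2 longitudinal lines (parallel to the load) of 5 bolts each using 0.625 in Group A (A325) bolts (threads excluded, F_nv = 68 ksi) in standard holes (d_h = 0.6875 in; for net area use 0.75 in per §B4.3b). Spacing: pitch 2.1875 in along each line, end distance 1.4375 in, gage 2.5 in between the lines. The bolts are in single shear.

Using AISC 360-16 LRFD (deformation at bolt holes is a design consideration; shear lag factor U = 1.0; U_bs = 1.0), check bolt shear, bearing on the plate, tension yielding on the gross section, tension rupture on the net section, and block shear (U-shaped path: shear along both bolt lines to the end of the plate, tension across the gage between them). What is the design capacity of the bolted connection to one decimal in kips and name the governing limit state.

51.0 kips (net-section rupture governs)

Bolt shear: A_b = π(0.625)²/4 = 0.3068 in². φR_n = 0.75 × 68 × 0.3068 × 10 × 1 = 156.5 kips.
Bearing (0.25 in plate, F_u = 65 ksi): end bolts L_c = 1.4375 − 0.6875/2 = 1.09375, R_n = min(1.2×1.09375×0.25×65, 2.4×0.625×0.25×65) = 21.328 kips/bolt; interior L_c = 2.1875 − 0.6875 = 1.5, R_n = 24.375 kips/bolt. φR_n = 0.75 × (2×21.328 + 8×24.375) = 178.2 kips.
Tension yield (gross): A_g = 5.6875×0.25 = 1.4219 in². φR_n = 0.90 × 50 × 1.4219 = 64.0 kips.
Tension rupture (net): A_n = (5.6875 − 2×0.75)×0.25 = 1.0469 in² (U = 1.0, A_e = A_n). φR_n = 0.75 × 65 × 1.0469 = 51.0 kips.
Block shear: shear path 2×[1.4375+4×2.1875] = 2×10.1875 in, A_gv = 5.0938, A_nv = 2×(10.1875 − 4.5×0.75)×0.25 = 3.4063 in²; tension across gage: (2.5 − 1×0.75)×0.25 = 0.4375 in². R_n = min(0.6×65×3.4063, 0.6×50×5.0938) + 1.0×65×0.4375 = min(132.85, 152.81) + 28.438 = 161.29 kips. φR_n = 0.75 × 161.29 = 121.0 kips.
Governing: min(156.5, 178.2, 64.0, 51.0, 121.0) = 51.0 kips → net-section rupture.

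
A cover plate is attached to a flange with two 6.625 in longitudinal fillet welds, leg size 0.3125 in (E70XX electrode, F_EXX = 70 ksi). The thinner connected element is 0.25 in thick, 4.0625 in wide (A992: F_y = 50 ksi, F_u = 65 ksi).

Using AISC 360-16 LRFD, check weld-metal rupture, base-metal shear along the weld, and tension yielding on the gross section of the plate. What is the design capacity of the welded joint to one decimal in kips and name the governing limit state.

45.7 kips (gross-section yield governs)

Weld metal: throat = 0.707×0.3125 = 0.22094 in, L = 2×6.625 = 13.25 in. φR_n = 0.75 × 0.6 × 70 × 0.22094 × 13.25 = 92.2 kips.
Base metal shear (0.25 in plate): yield φR_n = 1.0×0.6×50×0.25×13.25 = 99.4 kips; rupture φR_n = 0.75×0.6×65×0.25×13.25 = 96.9 kips; take 96.9 kips (rupture).
Tension yield (gross): A_g = 4.0625×0.25 = 1.0156 in². φR_n = 0.90 × 50 × 1.0156 = 45.7 kips.
Governing: min(92.2, 96.9, 45.7) = 45.7 kips → gross-section yield.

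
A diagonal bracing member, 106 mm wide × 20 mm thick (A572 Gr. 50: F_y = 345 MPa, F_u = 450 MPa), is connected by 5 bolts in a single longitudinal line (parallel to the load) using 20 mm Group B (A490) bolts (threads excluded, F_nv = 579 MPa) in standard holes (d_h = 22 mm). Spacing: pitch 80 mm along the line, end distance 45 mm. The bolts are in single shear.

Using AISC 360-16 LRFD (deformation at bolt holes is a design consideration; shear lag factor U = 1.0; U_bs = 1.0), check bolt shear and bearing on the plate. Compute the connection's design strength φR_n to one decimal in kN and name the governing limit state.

682.1 kN (bolt shear governs)

Bolt shear: A_b = π(20)²/4 = 314.16 mm². φR_n = 0.75 × 579 × 314.16 × 5 × 1 = 682.1 kN.
Bearing (20 mm plate, F_u = 450 MPa): end bolts L_c = 45 − 22/2 = 34, R_n = min(1.2×34×20×450, 2.4×20×20×450) = 367.2 kN/bolt; interior L_c = 80 − 22 = 58, R_n = 432 kN/bolt. φR_n = 0.75 × (1×367.2 + 4×432) = 1571.4 kN.
Governing: min(682.1, 1571.4) = 682.1 kN → bolt shear.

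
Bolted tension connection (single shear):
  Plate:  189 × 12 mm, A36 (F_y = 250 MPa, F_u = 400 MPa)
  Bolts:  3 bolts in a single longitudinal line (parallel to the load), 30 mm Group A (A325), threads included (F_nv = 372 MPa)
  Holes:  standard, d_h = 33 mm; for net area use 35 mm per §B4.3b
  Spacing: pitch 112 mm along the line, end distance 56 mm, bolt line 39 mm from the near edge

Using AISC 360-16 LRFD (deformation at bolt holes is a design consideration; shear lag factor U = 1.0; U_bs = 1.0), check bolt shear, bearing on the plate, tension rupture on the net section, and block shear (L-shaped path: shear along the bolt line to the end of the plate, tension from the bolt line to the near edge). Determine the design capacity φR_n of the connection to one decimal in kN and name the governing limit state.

455.4 kN (block shear governs)

Bolt shear: A_b = π(30)²/4 = 706.86 mm². φR_n = 0.75 × 372 × 706.86 × 3 × 1 = 591.6 kN.
Bearing (12 mm plate, F_u = 400 MPa): end bolts L_c = 56 − 33/2 = 39.5, R_n = min(1.2×39.5×12×400, 2.4×30×12×400) = 227.52 kN/bolt; interior L_c = 112 − 33 = 79, R_n = 345.6 kN/bolt. φR_n = 0.75 × (1×227.52 + 2×345.6) = 689.0 kN.
Tension rupture (net): A_n = (189 − 1×35)×12 = 1848 mm² (U = 1.0, A_e = A_n). φR_n = 0.75 × 400 × 1848 = 554.4 kN.
Block shear: shear path 1×[56+2×112] = 1×280 mm, A_gv = 3360, A_nv = 1×(280 − 2.5×35)×12 = 2310 mm²; tension to near edge: (39 − 0.5×35)×12 = 258 mm². R_n = min(0.6×400×2310, 0.6×250×3360) + 1.0×400×258 = min(554.4, 504) + 103.2 = 607.2 kN. φR_n = 0.75 × 607.2 = 455.4 kN.
Governing: min(591.6, 689.0, 554.4, 455.4) = 455.4 kN → block shear.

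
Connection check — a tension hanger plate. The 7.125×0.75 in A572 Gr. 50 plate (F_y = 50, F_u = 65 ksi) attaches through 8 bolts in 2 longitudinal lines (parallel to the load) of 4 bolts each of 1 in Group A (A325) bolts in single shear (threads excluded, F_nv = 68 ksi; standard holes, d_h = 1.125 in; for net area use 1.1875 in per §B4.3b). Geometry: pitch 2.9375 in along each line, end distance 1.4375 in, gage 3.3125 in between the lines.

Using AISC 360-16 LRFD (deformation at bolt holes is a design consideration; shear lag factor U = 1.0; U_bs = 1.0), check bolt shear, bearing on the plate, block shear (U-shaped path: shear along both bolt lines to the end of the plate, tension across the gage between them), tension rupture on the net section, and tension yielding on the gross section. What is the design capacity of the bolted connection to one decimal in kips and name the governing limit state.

173.7 kips (net-section rupture governs)

Bolt shear: A_b = π(1)²/4 = 0.7854 in². φR_n = 0.75 × 68 × 0.7854 × 8 × 1 = 320.4 kips.
Bearing (0.75 in plate, F_u = 65 ksi): end bolts L_c = 1.4375 − 1.125/2 = 0.875, R_n = min(1.2×0.875×0.75×65, 2.4×1×0.75×65) = 51.188 kips/bolt; interior L_c = 2.9375 − 1.125 = 1.8125, R_n = 106.03 kips/bolt. φR_n = 0.75 × (2×51.188 + 6×106.03) = 553.9 kips.
Block shear: shear path 2×[1.4375+3×2.9375] = 2×10.25 in, A_gv = 15.375, A_nv = 2×(10.25 − 3.5×1.1875)×0.75 = 9.1406 in²; tension across gage: (3.3125 − 1×1.1875)×0.75 = 1.5938 in². R_n = min(0.6×65×9.1406, 0.6×50×15.375) + 1.0×65×1.5938 = min(356.48, 461.25) + 103.6 = 460.08 kips. φR_n = 0.75 × 460.08 = 345.1 kips.
Tension rupture (net): A_n = (7.125 − 2×1.1875)×0.75 = 3.5625 in² (U = 1.0, A_e = A_n). φR_n = 0.75 × 65 × 3.5625 = 173.7 kips.
Tension yield (gross): A_g = 7.125×0.75 = 5.3438 in². φR_n = 0.90 × 50 × 5.3438 = 240.5 kips.
Governing: min(320.4, 553.9, 345.1, 173.7, 240.5) = 173.7 kips → net-section rupture.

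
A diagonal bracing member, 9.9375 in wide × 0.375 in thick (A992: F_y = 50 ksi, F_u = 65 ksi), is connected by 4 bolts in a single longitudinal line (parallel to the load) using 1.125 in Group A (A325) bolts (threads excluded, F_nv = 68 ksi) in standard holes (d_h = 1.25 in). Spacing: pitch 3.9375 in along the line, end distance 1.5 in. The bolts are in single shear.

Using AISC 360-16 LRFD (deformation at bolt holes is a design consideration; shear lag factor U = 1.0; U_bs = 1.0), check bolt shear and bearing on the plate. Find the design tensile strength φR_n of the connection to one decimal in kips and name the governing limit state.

167.3 kips (bearing governs)

Bolt shear: A_b = π(1.125)²/4 = 0.99402 in². φR_n = 0.75 × 68 × 0.99402 × 4 × 1 = 202.8 kips.
Bearing (0.375 in plate, F_u = 65 ksi): end bolts L_c = 1.5 − 1.25/2 = 0.875, R_n = min(1.2×0.875×0.375×65, 2.4×1.125×0.375×65) = 25.594 kips/bolt; interior L_c = 3.9375 − 1.25 = 2.6875, R_n = 65.813 kips/bolt. φR_n = 0.75 × (1×25.594 + 3×65.813) = 167.3 kips.
Governing: min(202.8, 167.3) = 167.3 kips → bearing.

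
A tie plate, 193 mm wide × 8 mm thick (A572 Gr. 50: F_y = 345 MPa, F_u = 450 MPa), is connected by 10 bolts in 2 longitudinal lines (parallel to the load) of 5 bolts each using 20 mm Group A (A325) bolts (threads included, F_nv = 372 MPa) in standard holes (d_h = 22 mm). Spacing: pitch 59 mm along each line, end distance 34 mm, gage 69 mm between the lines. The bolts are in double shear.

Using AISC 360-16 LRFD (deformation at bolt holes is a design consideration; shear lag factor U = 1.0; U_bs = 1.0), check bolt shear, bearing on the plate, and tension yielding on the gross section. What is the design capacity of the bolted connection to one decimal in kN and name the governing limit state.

Bolt shear: A_b = π(20)²/4 = 314.16 mm². φR_n = 0.75 × 372 × 314.16 × 10 × 2 = 1753.0 kN.
Bearing (8 mm plate, F_u = 450 MPa): end bolts L_c = 34 − 22/2 = 23, R_n = min(1.2×23×8×450, 2.4×20×8×450) = 99.36 kN/bolt; interior L_c = 59 − 22 = 37, R_n = 159.84 kN/bolt. φR_n = 0.75 × (2×99.36 + 8×159.84) = 1108.1 kN.
Tension yield (gross): A_g = 193×8 = 1544 mm². φR_n = 0.90 × 345 × 1544 = 479.4 kN.
Governing: min(1753.0, 1108.1, 479.4) = 479.4 kN → gross-section yield.

479.4 kN (gross-section yield governs)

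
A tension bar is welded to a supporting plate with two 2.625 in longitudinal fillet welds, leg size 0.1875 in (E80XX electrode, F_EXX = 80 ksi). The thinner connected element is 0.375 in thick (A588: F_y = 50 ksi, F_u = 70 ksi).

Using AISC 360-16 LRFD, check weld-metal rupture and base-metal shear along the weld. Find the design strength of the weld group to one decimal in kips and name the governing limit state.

Weld metal: throat = 0.707×0.1875 = 0.13256 in, L = 2×2.625 = 5.25 in. φR_n = 0.75 × 0.6 × 80 × 0.13256 × 5.25 = 25.1 kips.
Base metal shear (0.375 in plate): yield φR_n = 1.0×0.6×50×0.375×5.25 = 59.1 kips; rupture φR_n = 0.75×0.6×70×0.375×5.25 = 62.0 kips; take 59.1 kips (yield).
Governing: min(25.1, 59.1) = 25.1 kips → weld metal.

25.1 kips (weld metal governs)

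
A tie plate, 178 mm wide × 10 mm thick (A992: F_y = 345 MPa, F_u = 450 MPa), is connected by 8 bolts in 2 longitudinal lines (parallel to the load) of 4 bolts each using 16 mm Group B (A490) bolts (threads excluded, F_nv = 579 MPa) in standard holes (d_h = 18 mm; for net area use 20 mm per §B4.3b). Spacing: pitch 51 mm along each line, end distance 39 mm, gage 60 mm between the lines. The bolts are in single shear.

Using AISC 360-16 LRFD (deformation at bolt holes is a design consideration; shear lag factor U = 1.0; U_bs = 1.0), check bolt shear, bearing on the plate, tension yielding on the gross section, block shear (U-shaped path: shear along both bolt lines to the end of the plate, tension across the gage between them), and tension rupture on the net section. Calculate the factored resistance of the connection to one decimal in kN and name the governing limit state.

465.8 kN (net-section rupture governs)

Bolt shear: A_b = π(16)²/4 = 201.06 mm². φR_n = 0.75 × 579 × 201.06 × 8 × 1 = 698.5 kN.
Bearing (10 mm plate, F_u = 450 MPa): end bolts L_c = 39 − 18/2 = 30, R_n = min(1.2×30×10×450, 2.4×16×10×450) = 162 kN/bolt; interior L_c = 51 − 18 = 33, R_n = 172.8 kN/bolt. φR_n = 0.75 × (2×162 + 6×172.8) = 1020.6 kN.
Tension yield (gross): A_g = 178×10 = 1780 mm². φR_n = 0.90 × 345 × 1780 = 552.7 kN.
Block shear: shear path 2×[39+3×51] = 2×192 mm, A_gv = 3840, A_nv = 2×(192 − 3.5×20)×10 = 2440 mm²; tension across gage: (60 − 1×20)×10 = 400 mm². R_n = min(0.6×450×2440, 0.6×345×3840) + 1.0×450×400 = min(658.8, 794.88) + 180 = 838.8 kN. φR_n = 0.75 × 838.8 = 629.1 kN.
Tension rupture (net): A_n = (178 − 2×20)×10 = 1380 mm² (U = 1.0, A_e = A_n). φR_n = 0.75 × 450 × 1380 = 465.8 kN.
Governing: min(698.5, 1020.6, 552.7, 629.1, 465.8) = 465.8 kN → net-section rupture.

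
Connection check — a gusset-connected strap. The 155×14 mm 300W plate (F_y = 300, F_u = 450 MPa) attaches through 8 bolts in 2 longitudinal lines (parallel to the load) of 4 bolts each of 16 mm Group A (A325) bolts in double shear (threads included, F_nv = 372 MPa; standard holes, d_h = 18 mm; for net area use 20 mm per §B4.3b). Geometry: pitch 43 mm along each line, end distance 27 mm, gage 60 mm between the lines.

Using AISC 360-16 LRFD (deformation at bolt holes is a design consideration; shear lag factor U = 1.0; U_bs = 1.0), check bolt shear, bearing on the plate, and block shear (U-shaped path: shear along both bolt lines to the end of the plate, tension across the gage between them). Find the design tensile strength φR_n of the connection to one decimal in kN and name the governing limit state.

676.6 kN (block shear governs)

Bolt shear: A_b = π(16)²/4 = 201.06 mm². φR_n = 0.75 × 372 × 201.06 × 8 × 2 = 897.5 kN.
Bearing (14 mm plate, F_u = 450 MPa): end bolts L_c = 27 − 18/2 = 18, R_n = min(1.2×18×14×450, 2.4×16×14×450) = 136.08 kN/bolt; interior L_c = 43 − 18 = 25, R_n = 189 kN/bolt. φR_n = 0.75 × (2×136.08 + 6×189) = 1054.6 kN.
Block shear: shear path 2×[27+3×43] = 2×156 mm, A_gv = 4368, A_nv = 2×(156 − 3.5×20)×14 = 2408 mm²; tension across gage: (60 − 1×20)×14 = 560 mm². R_n = min(0.6×450×2408, 0.6×300×4368) + 1.0×450×560 = min(650.16, 786.24) + 252 = 902.16 kN. φR_n = 0.75 × 902.16 = 676.6 kN.
Governing: min(897.5, 1054.6, 676.6) = 676.6 kN → block shear.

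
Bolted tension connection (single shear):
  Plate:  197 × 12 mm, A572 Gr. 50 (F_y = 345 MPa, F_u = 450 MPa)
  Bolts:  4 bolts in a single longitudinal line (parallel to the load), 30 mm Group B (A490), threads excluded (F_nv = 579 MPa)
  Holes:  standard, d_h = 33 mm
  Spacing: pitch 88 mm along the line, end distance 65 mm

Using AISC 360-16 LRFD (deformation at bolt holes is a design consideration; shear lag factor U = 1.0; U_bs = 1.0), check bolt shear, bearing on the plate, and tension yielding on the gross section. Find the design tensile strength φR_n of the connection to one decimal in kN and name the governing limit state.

734.0 kN (gross-section yield governs)

Bolt shear: A_b = π(30)²/4 = 706.86 mm². φR_n = 0.75 × 579 × 706.86 × 4 × 1 = 1227.8 kN.
Bearing (12 mm plate, F_u = 450 MPa): end bolts L_c = 65 − 33/2 = 48.5, R_n = min(1.2×48.5×12×450, 2.4×30×12×450) = 314.28 kN/bolt; interior L_c = 88 − 33 = 55, R_n = 356.4 kN/bolt. φR_n = 0.75 × (1×314.28 + 3×356.4) = 1037.6 kN.
Tension yield (gross): A_g = 197×12 = 2364 mm². φR_n = 0.90 × 345 × 2364 = 734.0 kN.
Governing: min(1227.8, 1037.6, 734.0) = 734.0 kN → gross-section yield.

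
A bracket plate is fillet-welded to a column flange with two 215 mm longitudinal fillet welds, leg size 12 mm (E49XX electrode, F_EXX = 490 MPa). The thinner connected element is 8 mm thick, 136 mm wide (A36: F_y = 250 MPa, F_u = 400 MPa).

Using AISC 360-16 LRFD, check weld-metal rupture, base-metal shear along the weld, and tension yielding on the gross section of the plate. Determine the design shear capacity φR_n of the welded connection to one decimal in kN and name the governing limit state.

Weld metal: throat = 0.707×12 = 8.484 mm, L = 2×215 = 430 mm. φR_n = 0.75 × 0.6 × 490 × 8.484 × 430 = 804.4 kN.
Base metal shear (8 mm plate): yield φR_n = 1.0×0.6×250×8×430 = 516.0 kN; rupture φR_n = 0.75×0.6×400×8×430 = 619.2 kN; take 516.0 kN (yield).
Tension yield (gross): A_g = 136×8 = 1088 mm². φR_n = 0.90 × 250 × 1088 = 244.8 kN.
Governing: min(804.4, 516.0, 244.8) = 244.8 kN → gross-section yield.

244.8 kN (gross-section yield governs)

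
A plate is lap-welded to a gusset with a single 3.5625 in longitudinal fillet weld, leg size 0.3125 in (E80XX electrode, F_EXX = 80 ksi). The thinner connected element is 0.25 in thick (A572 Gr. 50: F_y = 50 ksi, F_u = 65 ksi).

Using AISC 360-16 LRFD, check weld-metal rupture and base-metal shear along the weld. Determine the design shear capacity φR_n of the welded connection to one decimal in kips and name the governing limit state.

Weld metal: throat = 0.707×0.3125 = 0.22094 in, L = 3.5625 in. φR_n = 0.75 × 0.6 × 80 × 0.22094 × 3.5625 = 28.3 kips.
Base metal shear (0.25 in plate): yield φR_n = 1.0×0.6×50×0.25×3.5625 = 26.7 kips; rupture φR_n = 0.75×0.6×65×0.25×3.5625 = 26.1 kips; take 26.1 kips (rupture).
Governing: min(28.3, 26.1) = 26.1 kips → base-metal shear.

26.1 kips (base-metal shear governs)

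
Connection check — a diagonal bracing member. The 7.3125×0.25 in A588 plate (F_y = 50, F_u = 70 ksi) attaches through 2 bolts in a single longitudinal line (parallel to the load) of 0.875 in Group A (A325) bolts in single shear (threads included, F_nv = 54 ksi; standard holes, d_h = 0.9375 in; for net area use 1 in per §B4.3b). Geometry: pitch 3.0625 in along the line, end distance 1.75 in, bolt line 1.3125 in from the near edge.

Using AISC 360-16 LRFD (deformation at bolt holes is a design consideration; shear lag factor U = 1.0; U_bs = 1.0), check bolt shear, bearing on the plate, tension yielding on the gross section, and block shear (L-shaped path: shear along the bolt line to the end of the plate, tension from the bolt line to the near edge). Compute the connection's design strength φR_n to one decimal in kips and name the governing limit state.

Bolt shear: A_b = π(0.875)²/4 = 0.60132 in². φR_n = 0.75 × 54 × 0.60132 × 2 × 1 = 48.7 kips.
Bearing (0.25 in plate, F_u = 70 ksi): end bolts L_c = 1.75 − 0.9375/2 = 1.28125, R_n = min(1.2×1.28125×0.25×70, 2.4×0.875×0.25×70) = 26.906 kips/bolt; interior L_c = 3.0625 − 0.9375 = 2.125, R_n = 36.75 kips/bolt. φR_n = 0.75 × (1×26.906 + 1×36.75) = 47.7 kips.
Tension yield (gross): A_g = 7.3125×0.25 = 1.8281 in². φR_n = 0.90 × 50 × 1.8281 = 82.3 kips.
Block shear: shear path 1×[1.75+1×3.0625] = 1×4.8125 in, A_gv = 1.2031, A_nv = 1×(4.8125 − 1.5×1)×0.25 = 0.82813 in²; tension to near edge: (1.3125 − 0.5×1)×0.25 = 0.20313 in². R_n = min(0.6×70×0.82813, 0.6×50×1.2031) + 1.0×70×0.20313 = min(34.781, 36.093) + 14.219 = 49 kips. φR_n = 0.75 × 49 = 36.8 kips.
Governing: min(48.7, 47.7, 82.3, 36.8) = 36.8 kips → block shear.

36.8 kips (block shear governs)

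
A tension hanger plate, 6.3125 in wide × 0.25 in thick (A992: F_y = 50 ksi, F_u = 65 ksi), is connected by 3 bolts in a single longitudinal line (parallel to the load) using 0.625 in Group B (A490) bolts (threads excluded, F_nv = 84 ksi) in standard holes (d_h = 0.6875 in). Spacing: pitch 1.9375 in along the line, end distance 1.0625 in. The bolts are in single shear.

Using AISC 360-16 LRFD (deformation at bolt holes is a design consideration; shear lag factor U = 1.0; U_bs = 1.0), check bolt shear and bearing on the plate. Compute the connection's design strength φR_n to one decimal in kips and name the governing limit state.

47.1 kips (bearing governs)

Bolt shear: A_b = π(0.625)²/4 = 0.3068 in². φR_n = 0.75 × 84 × 0.3068 × 3 × 1 = 58.0 kips.
Bearing (0.25 in plate, F_u = 65 ksi): end bolts L_c = 1.0625 − 0.6875/2 = 0.71875, R_n = min(1.2×0.71875×0.25×65, 2.4×0.625×0.25×65) = 14.016 kips/bolt; interior L_c = 1.9375 − 0.6875 = 1.25, R_n = 24.375 kips/bolt. φR_n = 0.75 × (1×14.016 + 2×24.375) = 47.1 kips.
Governing: min(58.0, 47.1) = 47.1 kips → bearing.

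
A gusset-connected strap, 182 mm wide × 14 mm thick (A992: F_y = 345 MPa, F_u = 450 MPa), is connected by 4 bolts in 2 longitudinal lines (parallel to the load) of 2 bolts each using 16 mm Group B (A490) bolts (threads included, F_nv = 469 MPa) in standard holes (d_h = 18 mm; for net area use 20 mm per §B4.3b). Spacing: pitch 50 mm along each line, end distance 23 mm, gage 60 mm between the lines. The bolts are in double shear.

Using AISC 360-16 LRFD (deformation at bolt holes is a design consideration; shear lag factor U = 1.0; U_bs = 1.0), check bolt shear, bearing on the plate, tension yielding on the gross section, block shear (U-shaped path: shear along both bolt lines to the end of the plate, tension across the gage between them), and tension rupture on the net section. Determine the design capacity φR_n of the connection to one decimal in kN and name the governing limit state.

432.8 kN (block shear governs)

Bolt shear: A_b = π(16)²/4 = 201.06 mm². φR_n = 0.75 × 469 × 201.06 × 4 × 2 = 565.8 kN.
Bearing (14 mm plate, F_u = 450 MPa): end bolts L_c = 23 − 18/2 = 14, R_n = min(1.2×14×14×450, 2.4×16×14×450) = 105.84 kN/bolt; interior L_c = 50 − 18 = 32, R_n = 241.92 kN/bolt. φR_n = 0.75 × (2×105.84 + 2×241.92) = 521.6 kN.
Tension yield (gross): A_g = 182×14 = 2548 mm². φR_n = 0.90 × 345 × 2548 = 791.2 kN.
Block shear: shear path 2×[23+1×50] = 2×73 mm, A_gv = 2044, A_nv = 2×(73 − 1.5×20)×14 = 1204 mm²; tension across gage: (60 − 1×20)×14 = 560 mm². R_n = min(0.6×450×1204, 0.6×345×2044) + 1.0×450×560 = min(325.08, 423.11) + 252 = 577.08 kN. φR_n = 0.75 × 577.08 = 432.8 kN.
Tension rupture (net): A_n = (182 − 2×20)×14 = 1988 mm² (U = 1.0, A_e = A_n). φR_n = 0.75 × 450 × 1988 = 671.0 kN.
Governing: min(565.8, 521.6, 791.2, 432.8, 671.0) = 432.8 kN → block shear.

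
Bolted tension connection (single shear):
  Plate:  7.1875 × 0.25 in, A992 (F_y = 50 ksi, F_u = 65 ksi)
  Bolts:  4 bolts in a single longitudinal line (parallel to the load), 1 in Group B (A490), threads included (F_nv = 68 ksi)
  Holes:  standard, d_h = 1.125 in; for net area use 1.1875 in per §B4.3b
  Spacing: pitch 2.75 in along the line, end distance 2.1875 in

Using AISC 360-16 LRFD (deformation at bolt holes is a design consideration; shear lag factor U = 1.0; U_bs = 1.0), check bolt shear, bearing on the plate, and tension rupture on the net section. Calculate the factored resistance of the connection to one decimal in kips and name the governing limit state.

Bolt shear: A_b = π(1)²/4 = 0.7854 in². φR_n = 0.75 × 68 × 0.7854 × 4 × 1 = 160.2 kips.
Bearing (0.25 in plate, F_u = 65 ksi): end bolts L_c = 2.1875 − 1.125/2 = 1.625, R_n = min(1.2×1.625×0.25×65, 2.4×1×0.25×65) = 31.688 kips/bolt; interior L_c = 2.75 − 1.125 = 1.625, R_n = 31.688 kips/bolt. φR_n = 0.75 × (1×31.688 + 3×31.688) = 95.1 kips.
Tension rupture (net): A_n = (7.1875 − 1×1.1875)×0.25 = 1.5 in² (U = 1.0, A_e = A_n). φR_n = 0.75 × 65 × 1.5 = 73.1 kips.
Governing: min(160.2, 95.1, 73.1) = 73.1 kips → net-section rupture.

73.1 kips (net-section rupture governs)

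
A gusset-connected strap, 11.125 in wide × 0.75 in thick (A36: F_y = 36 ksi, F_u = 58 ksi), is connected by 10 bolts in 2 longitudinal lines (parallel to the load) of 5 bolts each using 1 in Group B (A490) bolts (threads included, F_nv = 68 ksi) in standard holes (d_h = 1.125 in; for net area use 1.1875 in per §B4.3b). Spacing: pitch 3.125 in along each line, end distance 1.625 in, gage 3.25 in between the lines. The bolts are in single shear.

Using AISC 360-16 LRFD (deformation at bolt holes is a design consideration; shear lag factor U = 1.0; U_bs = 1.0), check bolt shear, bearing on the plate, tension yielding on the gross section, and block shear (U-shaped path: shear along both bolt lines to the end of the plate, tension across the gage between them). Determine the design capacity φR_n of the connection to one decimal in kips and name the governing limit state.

270.3 kips (gross-section yield governs)

Bolt shear: A_b = π(1)²/4 = 0.7854 in². φR_n = 0.75 × 68 × 0.7854 × 10 × 1 = 400.6 kips.
Bearing (0.75 in plate, F_u = 58 ksi): end bolts L_c = 1.625 − 1.125/2 = 1.0625, R_n = min(1.2×1.0625×0.75×58, 2.4×1×0.75×58) = 55.463 kips/bolt; interior L_c = 3.125 − 1.125 = 2, R_n = 104.4 kips/bolt. φR_n = 0.75 × (2×55.463 + 8×104.4) = 709.6 kips.
Tension yield (gross): A_g = 11.125×0.75 = 8.3438 in². φR_n = 0.90 × 36 × 8.3438 = 270.3 kips.
Block shear: shear path 2×[1.625+4×3.125] = 2×14.125 in, A_gv = 21.188, A_nv = 2×(14.125 − 4.5×1.1875)×0.75 = 13.172 in²; tension across gage: (3.25 − 1×1.1875)×0.75 = 1.5469 in². R_n = min(0.6×58×13.172, 0.6×36×21.188) + 1.0×58×1.5469 = min(458.39, 457.66) + 89.72 = 547.38 kips. φR_n = 0.75 × 547.38 = 410.5 kips.
Governing: min(400.6, 709.6, 270.3, 410.5) = 270.3 kips → gross-section yield.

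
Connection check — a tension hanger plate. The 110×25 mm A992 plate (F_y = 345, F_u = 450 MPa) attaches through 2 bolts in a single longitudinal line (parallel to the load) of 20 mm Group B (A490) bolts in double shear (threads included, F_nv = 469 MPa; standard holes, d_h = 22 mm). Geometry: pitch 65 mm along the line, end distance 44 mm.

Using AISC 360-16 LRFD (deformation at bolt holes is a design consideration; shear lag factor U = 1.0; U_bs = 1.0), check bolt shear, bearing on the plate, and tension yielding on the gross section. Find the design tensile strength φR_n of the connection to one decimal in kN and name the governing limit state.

442.0 kN (bolt shear governs)

Bolt shear: A_b = π(20)²/4 = 314.16 mm². φR_n = 0.75 × 469 × 314.16 × 2 × 2 = 442.0 kN.
Bearing (25 mm plate, F_u = 450 MPa): end bolts L_c = 44 − 22/2 = 33, R_n = min(1.2×33×25×450, 2.4×20×25×450) = 445.5 kN/bolt; interior L_c = 65 − 22 = 43, R_n = 540 kN/bolt. φR_n = 0.75 × (1×445.5 + 1×540) = 739.1 kN.
Tension yield (gross): A_g = 110×25 = 2750 mm². φR_n = 0.90 × 345 × 2750 = 853.9 kN.
Governing: min(442.0, 739.1, 853.9) = 442.0 kN → bolt shear.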